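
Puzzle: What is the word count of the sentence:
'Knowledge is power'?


Split into words: Knowledge | is | power = 3 words.

3


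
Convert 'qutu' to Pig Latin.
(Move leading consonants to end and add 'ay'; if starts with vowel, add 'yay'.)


'qutu': move consonant cluster 'q' to end and add 'ay': 'utuqay'.

utuqay


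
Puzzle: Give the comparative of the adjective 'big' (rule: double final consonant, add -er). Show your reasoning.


Apply comparative formation (double final consonant, add -er): 'big' -> 'bigger'.

bigger


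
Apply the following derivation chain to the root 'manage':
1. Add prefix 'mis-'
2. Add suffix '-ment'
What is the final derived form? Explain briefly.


Step 1: Add prefix 'mis-' to 'manage' = 'mismanage'
Step 2: Add suffix '-ment' to 'mismanage' = 'mismanagement'

mismanagement


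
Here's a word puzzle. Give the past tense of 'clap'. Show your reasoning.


Apply rule: Double final consonant and add -ed. 'clap' becomes 'clapped'.

clapped


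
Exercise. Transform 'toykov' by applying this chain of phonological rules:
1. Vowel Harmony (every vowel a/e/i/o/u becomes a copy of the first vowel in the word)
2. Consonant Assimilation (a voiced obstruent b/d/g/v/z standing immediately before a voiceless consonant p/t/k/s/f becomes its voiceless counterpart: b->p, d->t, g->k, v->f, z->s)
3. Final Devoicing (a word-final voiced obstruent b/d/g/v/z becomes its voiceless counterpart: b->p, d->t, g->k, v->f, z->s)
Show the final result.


Starting form: 'toykov'
Rule 1: Vowel Harmony: all vowels already match. No change.
Rule 2: Consonant Assimilation: no voiced obstruent (b/d/g/v/z) stands immediately before a voiceless consonant (p/t/k/s/f). No change.
Rule 3: Final Devoicing: word-final voiced obstruent 'v' becomes voiceless 'f'. 'toykov' -> 'toykof'
Final form: 'toykof'

toykof


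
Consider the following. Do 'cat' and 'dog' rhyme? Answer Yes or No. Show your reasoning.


Rime (stressed vowel + following sounds) of 'cat': -at = /æt/
Rime of 'dog': -og = /ɒg/
/æt/ and /ɒg/ are different ending sounds, so the words do not rhyme.

No


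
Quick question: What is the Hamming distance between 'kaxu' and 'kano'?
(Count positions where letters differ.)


Alignment:
Position 1: 'k' vs 'k' = match
Position 2: 'a' vs 'a' = match
Position 3: 'x' vs 'n' = DIFFER
Position 4: 'u' vs 'o' = DIFFER
Total differences: 2

2


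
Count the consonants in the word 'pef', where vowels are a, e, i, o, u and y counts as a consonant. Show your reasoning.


Consonants in 'pef': p, f = 2 consonants.

2


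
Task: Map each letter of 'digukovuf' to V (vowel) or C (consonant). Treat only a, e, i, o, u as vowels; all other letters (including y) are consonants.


Letter mapping: d = C, i = V, g = C, u = V, k = C, o = V, v = C, u = V, f = C.

CVCVCVCVC


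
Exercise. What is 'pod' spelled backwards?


Reverse 'pod' character by character: 'dop'.

dop


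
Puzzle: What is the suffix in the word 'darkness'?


The word 'darkness' = 'dark' (root) + '-ness' (suffix). The suffix is '-ness'.

ness


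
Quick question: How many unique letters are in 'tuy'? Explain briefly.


Unique letters in 'tuy': {t, u, y} = 3 distinct letters.

3


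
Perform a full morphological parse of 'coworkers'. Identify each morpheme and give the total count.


Step 1: Identify prefix: 'co' (meaning: together)
Step 2: Identify root: 'work'
Step 3: Identify suffix(es): 'er, s'
Decomposition: co- (prefix: together) + work (root) + -er (suffix: one who) + -s (plural)
Total morphemes: 4

4 morphemes (co- (prefix: together) + work (root) + -er (suffix: one who) + -s (plural))


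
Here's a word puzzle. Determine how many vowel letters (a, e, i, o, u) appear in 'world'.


Vowels in 'world': o = 1 vowels.

1


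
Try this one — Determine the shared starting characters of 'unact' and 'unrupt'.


Compare from the start: 2 characters match: 'un'. Mismatch at position 3: 'a' vs 'r'.

un


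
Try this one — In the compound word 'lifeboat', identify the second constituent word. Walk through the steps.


Split 'lifeboat' into 'life' + 'boat'. The second part is 'boat'.

boat


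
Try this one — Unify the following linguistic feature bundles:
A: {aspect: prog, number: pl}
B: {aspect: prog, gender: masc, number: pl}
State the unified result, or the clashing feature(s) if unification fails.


Compare features:
aspect: A=prog vs B=prog -> unified: prog
gender: A=_ vs B=masc -> unified: masc
number: A=pl vs B=pl -> unified: pl
No clashes found.

Unified: {aspect: prog, gender: masc, number: pl}


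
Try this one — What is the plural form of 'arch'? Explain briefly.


Apply rule: Add -es (sibilant/fricative ending). 'arch' becomes 'arches'.

arches


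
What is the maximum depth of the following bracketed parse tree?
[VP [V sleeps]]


Count bracket nesting levels:
'[' at pos 0: depth = 1
'[' at pos 4: depth = 2
Maximum depth reached: 2

2


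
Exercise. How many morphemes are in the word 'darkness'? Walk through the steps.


Decomposition: dark (root) + -ness (suffix) = 2 morpheme(s)

2 morphemes


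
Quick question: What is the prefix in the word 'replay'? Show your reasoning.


The word 'replay' = 're' (prefix) + 'play' (root). The prefix is 're'.

re


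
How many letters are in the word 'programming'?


Spell out 'programming' and number each letter: p(1), r(2), o(3), g(4), r(5), a(6), m(7), m(8), i(9), n(10), g(11). Total: 11 letters.

11


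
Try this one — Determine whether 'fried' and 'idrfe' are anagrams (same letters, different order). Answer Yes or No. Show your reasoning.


Sorted letters of 'fried': 'defir'
Sorted letters of 'idrfe': 'defir'
They match.

Yes


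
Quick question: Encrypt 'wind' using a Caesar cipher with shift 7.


Shift each letter by 7: w -> d, i -> p, n -> u, d -> k. Result: 'dpuk'.

dpuk


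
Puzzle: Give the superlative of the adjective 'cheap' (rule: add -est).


Apply superlative formation (add -est): 'cheap' -> 'cheapest'.

cheapest


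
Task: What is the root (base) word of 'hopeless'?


Remove suffix '-less' from 'hopeless' to get root 'hope'.

hope


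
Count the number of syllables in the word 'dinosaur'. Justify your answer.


Break 'dinosaur' into syllables: di-no-saur -> di | no | saur = 3 syllables

3 syllables


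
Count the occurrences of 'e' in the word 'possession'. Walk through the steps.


Letter 'e' in 'possession': found at position(s) 5 = 1 occurrence(s).

1


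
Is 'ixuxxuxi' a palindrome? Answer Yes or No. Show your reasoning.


Forward: 'ixuxxuxi'
Reversed: 'ixuxxuxi'
They are identical.

Yes


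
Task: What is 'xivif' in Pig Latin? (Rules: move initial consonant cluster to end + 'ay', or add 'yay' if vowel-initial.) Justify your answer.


'xivif': move consonant cluster 'x' to end and add 'ay': 'ivifxay'.

ivifxay


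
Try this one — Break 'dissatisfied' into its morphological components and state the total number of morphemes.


Step 1: Identify prefix: 'dis' (meaning: not/apart)
Step 2: Identify root: 'satisfy'
Step 3: Identify suffix(es): 'ed'
Decomposition: dis- (prefix: not/apart) + satisfy (root) + -ed (suffix: past)
Total morphemes: 3

3 morphemes (dis- (prefix: not/apart) + satisfy (root) + -ed (suffix: past))


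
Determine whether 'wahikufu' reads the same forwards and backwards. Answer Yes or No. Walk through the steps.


Forward: 'wahikufu'
Reversed: 'ufukihaw'
They differ.

No


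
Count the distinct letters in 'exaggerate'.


Unique letters in 'exaggerate': {a, e, g, r, t, x} = 6 distinct letters.

6


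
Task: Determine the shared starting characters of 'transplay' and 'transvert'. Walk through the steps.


Compare from the start: 5 characters match: 'trans'. Mismatch at position 6: 'p' vs 'v'.

trans


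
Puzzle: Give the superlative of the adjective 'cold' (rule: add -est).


Apply superlative formation (add -est): 'cold' -> 'coldest'.

coldest


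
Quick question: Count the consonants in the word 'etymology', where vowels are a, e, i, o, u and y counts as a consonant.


Consonants in 'etymology': t, y, m, l, g, y = 6 consonants.

6


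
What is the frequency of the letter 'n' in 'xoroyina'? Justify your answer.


Letter 'n' in 'xoroyina': found at position(s) 7 = 1 occurrence(s).

1


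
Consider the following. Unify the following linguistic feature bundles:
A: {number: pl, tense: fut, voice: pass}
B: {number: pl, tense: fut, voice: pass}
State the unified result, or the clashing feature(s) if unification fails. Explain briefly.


Compare features:
number: A=pl vs B=pl -> unified: pl
tense: A=fut vs B=fut -> unified: fut
voice: A=pass vs B=pass -> unified: pass
No clashes found.

Unified: {number: pl, tense: fut, voice: pass}


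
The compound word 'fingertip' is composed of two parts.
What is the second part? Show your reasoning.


Split 'fingertip' into 'finger' + 'tip'. The second part is 'tip'.

tip


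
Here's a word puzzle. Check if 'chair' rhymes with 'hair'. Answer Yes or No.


Rime (stressed vowel + following sounds) of 'chair': -air = /ɛər/
Rime of 'hair': -air = /ɛər/
/ɛər/ and /ɛər/ are the same ending sound, so the words rhyme.

Yes


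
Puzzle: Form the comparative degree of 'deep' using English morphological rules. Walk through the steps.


Apply comparative formation (add -er): 'deep' -> 'deeper'.

deeper


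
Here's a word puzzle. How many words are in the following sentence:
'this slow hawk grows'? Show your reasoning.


Split into words: this | slow | hawk | grows = 4 words.

4


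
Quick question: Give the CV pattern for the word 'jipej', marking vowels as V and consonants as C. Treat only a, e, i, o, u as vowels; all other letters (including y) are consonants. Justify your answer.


Letter mapping: j = C, i = V, p = C, e = V, j = C.

CVCVC


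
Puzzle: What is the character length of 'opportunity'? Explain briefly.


Spell out 'opportunity' and number each letter: o(1), p(2), p(3), o(4), r(5), t(6), u(7), n(8), i(9), t(10), y(11). Total: 11 letters.

11


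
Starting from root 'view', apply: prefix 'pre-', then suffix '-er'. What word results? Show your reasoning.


Step 1: Add prefix 'pre-' to 'view' = 'preview'
Step 2: Add suffix '-er' to 'preview' = 'previewer'

previewer


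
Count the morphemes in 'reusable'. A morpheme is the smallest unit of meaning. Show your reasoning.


Decomposition: re- (prefix) + use (root) + -able (suffix) = 3 morpheme(s)

3 morphemes


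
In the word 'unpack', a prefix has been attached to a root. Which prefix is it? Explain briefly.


The word 'unpack' = 'un' (prefix) + 'pack' (root). The prefix is 'un'.

un


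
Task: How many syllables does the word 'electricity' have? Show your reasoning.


Break 'electricity' into syllables: e-lec-tric-i-ty -> e | lec | tric | i | ty = 5 syllables

5 syllables


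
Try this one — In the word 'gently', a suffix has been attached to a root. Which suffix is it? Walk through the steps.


The word 'gently' = 'gentle' (root) + '-ly' (suffix). The suffix is '-ly'.

ly


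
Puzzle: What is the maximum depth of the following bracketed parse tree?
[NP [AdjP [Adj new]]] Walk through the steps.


Count bracket nesting levels:
'[' at pos 0: depth = 1
'[' at pos 4: depth = 2
'[' at pos 10: depth = 3
Maximum depth reached: 3

3


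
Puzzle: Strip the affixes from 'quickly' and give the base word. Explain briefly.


Remove suffix '-ly' from 'quickly' to get root 'quick'.

quick


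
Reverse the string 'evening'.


Reverse 'evening' character by character: 'gnineve'.

gnineve


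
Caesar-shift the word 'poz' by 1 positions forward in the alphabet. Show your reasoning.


Shift each letter by 1: p -> q, o -> p, z -> a. Result: 'qpa'.

qpa


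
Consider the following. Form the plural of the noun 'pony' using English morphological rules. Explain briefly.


Apply rule: Change -y to -ies (consonant + y). 'pony' becomes 'ponies'.

ponies


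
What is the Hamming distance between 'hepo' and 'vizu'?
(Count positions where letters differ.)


Alignment:
Position 1: 'h' vs 'v' = DIFFER
Position 2: 'e' vs 'i' = DIFFER
Position 3: 'p' vs 'z' = DIFFER
Position 4: 'o' vs 'u' = DIFFER
Total differences: 4

4


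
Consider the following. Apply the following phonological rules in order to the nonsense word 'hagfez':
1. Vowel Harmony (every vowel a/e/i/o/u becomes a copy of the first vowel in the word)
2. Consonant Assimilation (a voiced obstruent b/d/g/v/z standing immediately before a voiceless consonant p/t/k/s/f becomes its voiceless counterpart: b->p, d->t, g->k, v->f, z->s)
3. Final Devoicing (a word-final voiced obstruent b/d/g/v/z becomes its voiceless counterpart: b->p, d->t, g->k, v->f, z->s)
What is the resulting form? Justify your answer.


Starting form: 'hagfez'
Rule 1: Vowel Harmony: all vowels become 'a' (matching first vowel). 'hagfez' -> 'hagfaz'
Rule 2: Consonant Assimilation: voiced obstruent before voiceless consonant becomes voiceless ('gf' -> 'kf'). 'hagfaz' -> 'hakfaz'
Rule 3: Final Devoicing: word-final voiced obstruent 'z' becomes voiceless 's'. 'hakfaz' -> 'hakfas'
Final form: 'hakfas'

hakfas


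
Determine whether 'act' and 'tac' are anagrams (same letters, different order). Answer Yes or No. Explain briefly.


Sorted letters of 'act': 'act'
Sorted letters of 'tac': 'act'
They match.

Yes


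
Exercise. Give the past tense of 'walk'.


Apply rule: Add -ed. 'walk' becomes 'walked'.

walked


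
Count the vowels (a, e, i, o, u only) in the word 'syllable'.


Vowels in 'syllable': a, e = 2 vowels.

2


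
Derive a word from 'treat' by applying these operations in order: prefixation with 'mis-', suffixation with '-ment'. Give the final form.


Step 1: Add prefix 'mis-' to 'treat' = 'mistreat'
Step 2: Add suffix '-ment' to 'mistreat' = 'mistreatment'

mistreatment


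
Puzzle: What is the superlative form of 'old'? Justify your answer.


Apply superlative formation (add -est): 'old' -> 'oldest'.

oldest


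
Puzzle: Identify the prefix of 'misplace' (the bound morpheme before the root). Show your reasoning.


The word 'misplace' = 'mis' (prefix) + 'place' (root). The prefix is 'mis'.

mis


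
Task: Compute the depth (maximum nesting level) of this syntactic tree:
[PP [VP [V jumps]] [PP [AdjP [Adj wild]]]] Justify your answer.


Count bracket nesting levels:
'[' at pos 0: depth = 1
'[' at pos 4: depth = 2
'[' at pos 8: depth = 3
'[' at pos 19: depth = 2
'[' at pos 23: depth = 3
'[' at pos 29: depth = 4
Maximum depth reached: 4

4


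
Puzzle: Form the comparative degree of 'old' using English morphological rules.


Apply comparative formation (add -er): 'old' -> 'older'.

older


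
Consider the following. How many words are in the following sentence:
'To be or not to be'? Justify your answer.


Split into words: To | be | or | not | to | be = 6 words.

6


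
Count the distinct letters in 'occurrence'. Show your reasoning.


Unique letters in 'occurrence': {c, e, n, o, r, u} = 6 distinct letters.

6


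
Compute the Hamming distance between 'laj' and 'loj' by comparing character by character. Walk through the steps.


Alignment:
Position 1: 'l' vs 'l' = match
Position 2: 'a' vs 'o' = DIFFER
Position 3: 'j' vs 'j' = match
Total differences: 1

1


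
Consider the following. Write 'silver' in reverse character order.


Reverse 'silver' character by character: 'revlis'.

revlis


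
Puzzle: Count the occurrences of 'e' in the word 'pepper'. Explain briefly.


Letter 'e' in 'pepper': found at position(s) 2, 5 = 2 occurrence(s).

2


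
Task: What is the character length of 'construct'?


Spell out 'construct' and number each letter: c(1), o(2), n(3), s(4), t(5), r(6), u(7), c(8), t(9). Total: 9 letters.

9


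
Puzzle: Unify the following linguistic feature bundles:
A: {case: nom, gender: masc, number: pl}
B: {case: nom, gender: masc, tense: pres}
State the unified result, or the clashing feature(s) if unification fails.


Compare features:
case: A=nom vs B=nom -> unified: nom
gender: A=masc vs B=masc -> unified: masc
number: A=pl vs B=_ -> unified: pl
tense: A=_ vs B=pres -> unified: pres
No clashes found.

Unified: {case: nom, gender: masc, number: pl, tense: pres}


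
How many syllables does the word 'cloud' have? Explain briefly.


Break 'cloud' into syllables: cloud -> cloud = 1 syllable

1 syllable


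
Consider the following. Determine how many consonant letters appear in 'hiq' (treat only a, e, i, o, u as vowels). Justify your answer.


Consonants in 'hiq': h, q = 2 consonants.

2


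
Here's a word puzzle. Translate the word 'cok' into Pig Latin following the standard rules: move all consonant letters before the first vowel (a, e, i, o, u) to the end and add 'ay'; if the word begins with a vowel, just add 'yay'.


'cok': move consonant cluster 'c' to end and add 'ay': 'okcay'.

okcay


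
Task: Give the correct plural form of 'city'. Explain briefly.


Apply rule: Change -y to -ies (consonant + y). 'city' becomes 'cities'.

cities


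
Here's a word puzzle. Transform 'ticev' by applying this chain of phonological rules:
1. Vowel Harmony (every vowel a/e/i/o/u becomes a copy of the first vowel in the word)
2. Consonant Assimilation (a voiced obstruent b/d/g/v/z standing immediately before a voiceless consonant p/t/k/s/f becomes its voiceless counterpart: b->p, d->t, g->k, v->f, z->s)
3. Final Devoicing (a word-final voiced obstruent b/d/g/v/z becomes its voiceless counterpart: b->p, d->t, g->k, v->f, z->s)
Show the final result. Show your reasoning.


Starting form: 'ticev'
Rule 1: Vowel Harmony: all vowels become 'i' (matching first vowel). 'ticev' -> 'ticiv'
Rule 2: Consonant Assimilation: no voiced obstruent (b/d/g/v/z) stands immediately before a voiceless consonant (p/t/k/s/f). No change.
Rule 3: Final Devoicing: word-final voiced obstruent 'v' becomes voiceless 'f'. 'ticiv' -> 'ticif'
Final form: 'ticif'

ticif


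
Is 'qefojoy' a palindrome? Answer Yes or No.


Forward: 'qefojoy'
Reversed: 'yojofeq'
They differ.

No


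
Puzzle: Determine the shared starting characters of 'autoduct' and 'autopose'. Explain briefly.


Compare from the start: 4 characters match: 'auto'. Mismatch at position 5: 'd' vs 'p'.

auto


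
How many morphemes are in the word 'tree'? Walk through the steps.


Decomposition: tree (free morpheme) = 1 morpheme(s)

1 morphemes


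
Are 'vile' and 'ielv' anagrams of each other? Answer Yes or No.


Sorted letters of 'vile': 'eilv'
Sorted letters of 'ielv': 'eilv'
They match.

Yes


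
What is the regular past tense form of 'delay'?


Apply rule: Add -ed. 'delay' becomes 'delayed'.

delayed


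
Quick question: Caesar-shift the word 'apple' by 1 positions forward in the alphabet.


Shift each letter by 1: a -> b, p -> q, p -> q, l -> m, e -> f. Result: 'bqqmf'.

bqqmf


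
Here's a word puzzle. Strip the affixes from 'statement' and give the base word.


Remove suffix '-ment' from 'statement' to get root 'state'.

state


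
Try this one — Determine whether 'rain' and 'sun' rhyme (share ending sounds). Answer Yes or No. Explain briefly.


Rime (stressed vowel + following sounds) of 'rain': -ain = /eɪn/
Rime of 'sun': -un = /ʌn/
/eɪn/ and /ʌn/ are different ending sounds, so the words do not rhyme.

No


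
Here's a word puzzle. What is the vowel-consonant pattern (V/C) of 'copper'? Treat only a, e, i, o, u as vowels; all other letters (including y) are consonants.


Letter mapping: c = C, o = V, p = C, p = C, e = V, r = C.

CVCCVC


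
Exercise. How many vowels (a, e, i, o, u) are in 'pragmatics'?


Vowels in 'pragmatics': a, a, i = 3 vowels.

3


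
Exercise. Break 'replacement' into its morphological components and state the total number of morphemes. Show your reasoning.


Step 1: Identify prefix: 're' (meaning: again)
Step 2: Identify root: 'place'
Step 3: Identify suffix(es): 'ment'
Decomposition: re- (prefix: again) + place (root) + -ment (suffix: action/result)
Total morphemes: 3

3 morphemes (re- (prefix: again) + place (root) + -ment (suffix: action/result))


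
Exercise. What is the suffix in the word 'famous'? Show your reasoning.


The word 'famous' = 'fame' (root) + '-ous' (suffix). The suffix is '-ous'.

ous


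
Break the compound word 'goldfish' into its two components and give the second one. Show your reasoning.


Split 'goldfish' into 'gold' + 'fish'. The second part is 'fish'.

fish


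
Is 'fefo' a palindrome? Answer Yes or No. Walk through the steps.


Forward: 'fefo'
Reversed: 'ofef'
They differ.

No


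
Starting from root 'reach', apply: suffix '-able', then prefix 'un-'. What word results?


Step 1: Add suffix '-able' to 'reach' = 'reachable'
Step 2: Add prefix 'un-' to 'reachable' = 'unreachable'

unreachable


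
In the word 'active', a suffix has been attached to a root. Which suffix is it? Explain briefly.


The word 'active' = 'act' (root) + '-ive' (suffix). The suffix is '-ive'.

ive


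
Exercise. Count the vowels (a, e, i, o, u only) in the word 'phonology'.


Vowels in 'phonology': o, o, o = 3 vowels.

3


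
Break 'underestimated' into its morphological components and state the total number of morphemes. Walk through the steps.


Step 1: Identify prefix: 'under' (meaning: beneath/insufficient)
Step 2: Identify root: 'estimate'
Step 3: Identify suffix(es): 'ed'
Decomposition: under- (prefix: beneath/insufficient) + estimate (root) + -ed (suffix: past)
Total morphemes: 3

3 morphemes (under- (prefix: beneath/insufficient) + estimate (root) + -ed (suffix: past))


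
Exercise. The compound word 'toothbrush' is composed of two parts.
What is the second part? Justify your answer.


Split 'toothbrush' into 'tooth' + 'brush'. The second part is 'brush'.

brush


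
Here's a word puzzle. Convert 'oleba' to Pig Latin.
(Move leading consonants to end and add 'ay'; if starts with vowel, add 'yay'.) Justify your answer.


'oleba' starts with a vowel, so add 'yay': 'olebayay'.

olebayay


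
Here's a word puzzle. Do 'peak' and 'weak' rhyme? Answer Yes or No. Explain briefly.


Rime (stressed vowel + following sounds) of 'peak': -eak = /iːk/
Rime of 'weak': -eak = /iːk/
/iːk/ and /iːk/ are the same ending sound, so the words rhyme.

Yes


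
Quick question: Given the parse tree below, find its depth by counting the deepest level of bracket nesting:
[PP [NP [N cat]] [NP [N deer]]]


Count bracket nesting levels:
'[' at pos 0: depth = 1
'[' at pos 4: depth = 2
'[' at pos 8: depth = 3
'[' at pos 17: depth = 2
'[' at pos 21: depth = 3
Maximum depth reached: 3

3


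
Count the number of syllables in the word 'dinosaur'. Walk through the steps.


Break 'dinosaur' into syllables: di-no-saur -> di | no | saur = 3 syllables

3 syllables


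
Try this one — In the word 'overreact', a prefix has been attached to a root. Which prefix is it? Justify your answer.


The word 'overreact' = 'over' (prefix) + 'react' (root). The prefix is 'over'.

over


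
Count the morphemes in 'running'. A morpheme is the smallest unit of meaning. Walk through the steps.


Decomposition: run (root) + -ing (suffix) = 2 morpheme(s)

2 morphemes


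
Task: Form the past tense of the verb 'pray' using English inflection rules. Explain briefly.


Apply rule: Add -ed. 'pray' becomes 'prayed'.

prayed


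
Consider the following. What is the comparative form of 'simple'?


Apply comparative formation (ends in e: add -r): 'simple' -> 'simpler'.

simpler


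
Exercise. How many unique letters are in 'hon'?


Unique letters in 'hon': {h, n, o} = 3 distinct letters.

3


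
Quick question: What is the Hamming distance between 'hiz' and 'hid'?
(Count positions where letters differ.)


Alignment:
Position 1: 'h' vs 'h' = match
Position 2: 'i' vs 'i' = match
Position 3: 'z' vs 'd' = DIFFER
Total differences: 1

1


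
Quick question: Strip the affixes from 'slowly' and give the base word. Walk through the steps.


Remove suffix '-ly' from 'slowly' to get root 'slow'.

slow


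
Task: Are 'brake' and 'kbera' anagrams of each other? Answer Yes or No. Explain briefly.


Sorted letters of 'brake': 'abekr'
Sorted letters of 'kbera': 'abekr'
They match.

Yes


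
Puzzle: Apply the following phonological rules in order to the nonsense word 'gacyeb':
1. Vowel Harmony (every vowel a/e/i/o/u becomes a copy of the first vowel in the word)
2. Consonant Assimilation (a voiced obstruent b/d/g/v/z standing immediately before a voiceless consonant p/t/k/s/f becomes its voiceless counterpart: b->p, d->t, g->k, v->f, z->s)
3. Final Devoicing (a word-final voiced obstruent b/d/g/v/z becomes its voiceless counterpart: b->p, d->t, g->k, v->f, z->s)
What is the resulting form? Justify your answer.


Starting form: 'gacyeb'
Rule 1: Vowel Harmony: all vowels become 'a' (matching first vowel). 'gacyeb' -> 'gacyab'
Rule 2: Consonant Assimilation: no voiced obstruent (b/d/g/v/z) stands immediately before a voiceless consonant (p/t/k/s/f). No change.
Rule 3: Final Devoicing: word-final voiced obstruent 'b' becomes voiceless 'p'. 'gacyab' -> 'gacyap'
Final form: 'gacyap'

gacyap


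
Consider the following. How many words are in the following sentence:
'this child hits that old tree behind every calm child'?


Split into words: this | child | hits | that | old | tree | behind | every | calm | child = 10 words.

10


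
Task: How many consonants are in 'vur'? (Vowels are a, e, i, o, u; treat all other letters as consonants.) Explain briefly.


Consonants in 'vur': v, r = 2 consonants.

2


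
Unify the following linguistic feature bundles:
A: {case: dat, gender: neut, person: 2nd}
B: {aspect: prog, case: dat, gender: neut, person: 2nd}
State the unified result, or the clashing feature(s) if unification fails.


Compare features:
aspect: A=_ vs B=prog -> unified: prog
case: A=dat vs B=dat -> unified: dat
gender: A=neut vs B=neut -> unified: neut
person: A=2nd vs B=2nd -> unified: 2nd
No clashes found.

Unified: {aspect: prog, case: dat, gender: neut, person: 2nd}


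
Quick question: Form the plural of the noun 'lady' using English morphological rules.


Apply rule: Change -y to -ies (consonant + y). 'lady' becomes 'ladies'.

ladies


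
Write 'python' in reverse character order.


Reverse 'python' character by character: 'nohtyp'.

nohtyp


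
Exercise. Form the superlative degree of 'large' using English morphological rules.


Apply superlative formation (ends in e: add -st): 'large' -> 'largest'.

largest


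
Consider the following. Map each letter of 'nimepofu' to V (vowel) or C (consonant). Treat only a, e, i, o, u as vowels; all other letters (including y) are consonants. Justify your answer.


Letter mapping: n = C, i = V, m = C, e = V, p = C, o = V, f = C, u = V.

CVCVCVCV


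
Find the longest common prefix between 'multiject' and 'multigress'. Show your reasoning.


Compare from the start: 5 characters match: 'multi'. Mismatch at position 6: 'j' vs 'g'.

multi


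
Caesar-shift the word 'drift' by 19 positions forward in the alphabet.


Shift each letter by 19: d -> w, r -> k, i -> b, f -> y, t -> m. Result: 'wkbym'.

wkbym


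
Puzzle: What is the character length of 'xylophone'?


Spell out 'xylophone' and number each letter: x(1), y(2), l(3), o(4), p(5), h(6), o(7), n(8), e(9). Total: 9 letters.

9


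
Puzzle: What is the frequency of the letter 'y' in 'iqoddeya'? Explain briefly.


Letter 'y' in 'iqoddeya': found at position(s) 7 = 1 occurrence(s).

1


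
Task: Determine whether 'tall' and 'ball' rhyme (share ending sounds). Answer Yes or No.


Rime (stressed vowel + following sounds) of 'tall': -all = /ɔːl/
Rime of 'ball': -all = /ɔːl/
/ɔːl/ and /ɔːl/ are the same ending sound, so the words rhyme.

Yes


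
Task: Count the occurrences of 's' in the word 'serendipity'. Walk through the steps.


Letter 's' in 'serendipity': found at position(s) 1 = 1 occurrence(s).

1


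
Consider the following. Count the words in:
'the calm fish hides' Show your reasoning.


Split into words: the | calm | fish | hides = 4 words.

4


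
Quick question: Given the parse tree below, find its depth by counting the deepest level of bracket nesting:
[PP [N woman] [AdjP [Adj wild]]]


Count bracket nesting levels:
'[' at pos 0: depth = 1
'[' at pos 4: depth = 2
'[' at pos 14: depth = 2
'[' at pos 20: depth = 3
Maximum depth reached: 3

3


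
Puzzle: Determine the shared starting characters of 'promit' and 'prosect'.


Compare from the start: 3 characters match: 'pro'. Mismatch at position 4: 'm' vs 's'.

pro


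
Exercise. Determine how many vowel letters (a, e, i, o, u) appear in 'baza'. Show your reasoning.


Vowels in 'baza': a, a = 2 vowels.

2


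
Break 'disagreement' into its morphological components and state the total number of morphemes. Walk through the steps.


Step 1: Identify prefix: 'dis' (meaning: not/apart)
Step 2: Identify root: 'agree'
Step 3: Identify suffix(es): 'ment'
Decomposition: dis- (prefix: not/apart) + agree (root) + -ment (suffix: action/result)
Total morphemes: 3

3 morphemes (dis- (prefix: not/apart) + agree (root) + -ment (suffix: action/result))


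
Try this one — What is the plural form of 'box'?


Apply rule: Add -es (sibilant/fricative ending). 'box' becomes 'boxes'.

boxes


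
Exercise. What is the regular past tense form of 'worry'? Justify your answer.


Apply rule: Change -y to -ied. 'worry' becomes 'worried'.

worried


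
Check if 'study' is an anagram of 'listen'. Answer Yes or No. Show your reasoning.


Sorted letters of 'study': 'dstuy'
Sorted letters of 'listen': 'eilnst'
They do not match.

No


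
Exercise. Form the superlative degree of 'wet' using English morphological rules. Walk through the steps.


Apply superlative formation (double final consonant, add -est): 'wet' -> 'wettest'.

wettest


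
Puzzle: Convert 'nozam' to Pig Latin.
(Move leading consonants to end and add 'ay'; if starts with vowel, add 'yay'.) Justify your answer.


'nozam': move consonant cluster 'n' to end and add 'ay': 'ozamnay'.

ozamnay


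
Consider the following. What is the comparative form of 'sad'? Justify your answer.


Apply comparative formation (double final consonant, add -er): 'sad' -> 'sadder'.

sadder


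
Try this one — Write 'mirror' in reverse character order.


Reverse 'mirror' character by character: 'rorrim'.

rorrim


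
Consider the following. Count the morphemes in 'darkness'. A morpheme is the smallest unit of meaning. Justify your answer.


Decomposition: dark (root) + -ness (suffix) = 2 morpheme(s)

2 morphemes


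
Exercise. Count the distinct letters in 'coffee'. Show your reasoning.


Unique letters in 'coffee': {c, e, f, o} = 4 distinct letters.

4


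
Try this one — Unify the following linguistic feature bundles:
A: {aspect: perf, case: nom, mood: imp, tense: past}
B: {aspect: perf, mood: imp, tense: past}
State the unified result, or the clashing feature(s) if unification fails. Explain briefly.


Compare features:
aspect: A=perf vs B=perf -> unified: perf
case: A=nom vs B=_ -> unified: nom
mood: A=imp vs B=imp -> unified: imp
tense: A=past vs B=past -> unified: past
No clashes found.

Unified: {aspect: perf, case: nom, mood: imp, tense: past}


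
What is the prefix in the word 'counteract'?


The word 'counteract' = 'counter' (prefix) + 'act' (root). The prefix is 'counter'.

counter


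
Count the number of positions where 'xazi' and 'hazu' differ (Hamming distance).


Alignment:
Position 1: 'x' vs 'h' = DIFFER
Position 2: 'a' vs 'a' = match
Position 3: 'z' vs 'z' = match
Position 4: 'i' vs 'u' = DIFFER
Total differences: 2

2


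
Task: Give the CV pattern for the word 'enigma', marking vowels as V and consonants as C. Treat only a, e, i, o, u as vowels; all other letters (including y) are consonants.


Letter mapping: e = V, n = C, i = V, g = C, m = C, a = V.

VCVCCV


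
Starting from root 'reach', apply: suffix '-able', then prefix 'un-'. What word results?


Step 1: Add suffix '-able' to 'reach' = 'reachable'
Step 2: Add prefix 'un-' to 'reachable' = 'unreachable'

unreachable


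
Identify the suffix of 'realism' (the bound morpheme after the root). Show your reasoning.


The word 'realism' = 'real' (root) + '-ism' (suffix). The suffix is '-ism'.

ism


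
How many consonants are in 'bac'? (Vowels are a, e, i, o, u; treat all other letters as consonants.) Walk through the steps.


Consonants in 'bac': b, c = 2 consonants.

2


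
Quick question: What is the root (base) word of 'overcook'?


Remove prefix 'over' from 'overcook' to get root 'cook'.

cook


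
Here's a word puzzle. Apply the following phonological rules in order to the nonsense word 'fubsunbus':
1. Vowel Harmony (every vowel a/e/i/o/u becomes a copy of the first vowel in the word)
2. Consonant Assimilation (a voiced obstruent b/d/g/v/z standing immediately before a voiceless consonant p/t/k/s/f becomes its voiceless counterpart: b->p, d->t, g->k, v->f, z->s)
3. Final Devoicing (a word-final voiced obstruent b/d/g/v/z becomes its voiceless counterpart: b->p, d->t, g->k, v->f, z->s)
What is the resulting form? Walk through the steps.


Starting form: 'fubsunbus'
Rule 1: Vowel Harmony: all vowels already match. No change.
Rule 2: Consonant Assimilation: voiced obstruent before voiceless consonant becomes voiceless ('bs' -> 'ps'). 'fubsunbus' -> 'fupsunbus'
Rule 3: Final Devoicing: final consonant 's' is not one of the voiced obstruents b/d/g/v/z. No change.
Final form: 'fupsunbus'

fupsunbus


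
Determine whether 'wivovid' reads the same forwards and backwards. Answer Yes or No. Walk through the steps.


Forward: 'wivovid'
Reversed: 'divoviw'
They differ.

No


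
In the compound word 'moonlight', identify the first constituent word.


Split 'moonlight' into 'moon' + 'light'. The first part is 'moon'.

moon


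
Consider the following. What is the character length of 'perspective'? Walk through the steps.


Spell out 'perspective' and number each letter: p(1), e(2), r(3), s(4), p(5), e(6), c(7), t(8), i(9), v(10), e(11). Total: 11 letters.

11


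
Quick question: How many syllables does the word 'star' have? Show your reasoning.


Break 'star' into syllables: star -> star = 1 syllable

1 syllable


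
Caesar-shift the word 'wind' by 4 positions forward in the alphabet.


Shift each letter by 4: w -> a, i -> m, n -> r, d -> h. Result: 'amrh'.

amrh


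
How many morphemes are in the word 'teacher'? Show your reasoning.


Decomposition: teach (root) + -er (suffix) = 2 morpheme(s)

2 morphemes


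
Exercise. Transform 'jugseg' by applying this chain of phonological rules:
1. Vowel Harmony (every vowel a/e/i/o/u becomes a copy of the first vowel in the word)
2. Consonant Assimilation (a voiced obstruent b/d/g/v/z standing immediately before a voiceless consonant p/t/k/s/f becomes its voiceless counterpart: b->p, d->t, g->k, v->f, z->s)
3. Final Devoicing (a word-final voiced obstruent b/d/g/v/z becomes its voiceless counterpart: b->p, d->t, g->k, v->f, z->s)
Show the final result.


Starting form: 'jugseg'
Rule 1: Vowel Harmony: all vowels become 'u' (matching first vowel). 'jugseg' -> 'jugsug'
Rule 2: Consonant Assimilation: voiced obstruent before voiceless consonant becomes voiceless ('gs' -> 'ks'). 'jugsug' -> 'juksug'
Rule 3: Final Devoicing: word-final voiced obstruent 'g' becomes voiceless 'k'. 'juksug' -> 'juksuk'
Final form: 'juksuk'

juksuk


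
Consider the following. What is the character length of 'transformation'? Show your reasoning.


Spell out 'transformation' and number each letter: t(1), r(2), a(3), n(4), s(5), f(6), o(7), r(8), m(9), a(10), t(11), i(12), o(13), n(14). Total: 14 letters.

14


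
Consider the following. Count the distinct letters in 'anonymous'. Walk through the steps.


Unique letters in 'anonymous': {a, m, n, o, s, u, y} = 7 distinct letters.

7


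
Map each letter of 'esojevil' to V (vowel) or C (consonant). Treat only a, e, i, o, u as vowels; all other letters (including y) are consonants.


Letter mapping: e = V, s = C, o = V, j = C, e = V, v = C, i = V, l = C.

VCVCVCVC


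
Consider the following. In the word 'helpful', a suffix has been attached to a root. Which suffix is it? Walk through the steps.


The word 'helpful' = 'help' (root) + '-ful' (suffix). The suffix is '-ful'.

ful


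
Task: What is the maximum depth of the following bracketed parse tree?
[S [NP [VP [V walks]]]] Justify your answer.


Count bracket nesting levels:
'[' at pos 0: depth = 1
'[' at pos 3: depth = 2
'[' at pos 7: depth = 3
'[' at pos 11: depth = 4
Maximum depth reached: 4

4


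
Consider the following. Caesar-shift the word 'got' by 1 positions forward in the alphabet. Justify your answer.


Shift each letter by 1: g -> h, o -> p, t -> u. Result: 'hpu'.

hpu


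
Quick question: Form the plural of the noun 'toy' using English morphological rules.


Apply rule: Add -s. 'toy' becomes 'toys'.

toys


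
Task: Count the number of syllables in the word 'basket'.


Break 'basket' into syllables: bas-ket -> bas | ket = 2 syllables

2 syllables


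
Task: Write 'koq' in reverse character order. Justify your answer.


Reverse 'koq' character by character: 'qok'.

qok


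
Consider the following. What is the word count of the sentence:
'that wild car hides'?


Split into words: that | wild | car | hides = 4 words.

4


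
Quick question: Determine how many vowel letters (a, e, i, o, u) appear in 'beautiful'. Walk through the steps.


Vowels in 'beautiful': e, a, u, i, u = 5 vowels.

5


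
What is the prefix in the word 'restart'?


The word 'restart' = 're' (prefix) + 'start' (root). The prefix is 're'.

re


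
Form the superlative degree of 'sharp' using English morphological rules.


Apply superlative formation (add -est): 'sharp' -> 'sharpest'.

sharpest


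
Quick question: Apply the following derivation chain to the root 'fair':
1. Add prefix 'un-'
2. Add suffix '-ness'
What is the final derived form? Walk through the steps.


Step 1: Add prefix 'un-' to 'fair' = 'unfair'
Step 2: Add suffix '-ness' to 'unfair' = 'unfairness'

unfairness


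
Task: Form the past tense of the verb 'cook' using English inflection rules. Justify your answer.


Apply rule: Add -ed. 'cook' becomes 'cooked'.

cooked


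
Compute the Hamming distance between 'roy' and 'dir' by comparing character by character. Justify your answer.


Alignment:
Position 1: 'r' vs 'd' = DIFFER
Position 2: 'o' vs 'i' = DIFFER
Position 3: 'y' vs 'r' = DIFFER
Total differences: 3

3


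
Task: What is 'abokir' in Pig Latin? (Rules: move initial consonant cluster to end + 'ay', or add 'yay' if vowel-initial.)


'abokir' starts with a vowel, so add 'yay': 'abokiryay'.

abokiryay


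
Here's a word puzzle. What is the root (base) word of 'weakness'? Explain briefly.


Remove suffix '-ness' from 'weakness' to get root 'weak'.

weak


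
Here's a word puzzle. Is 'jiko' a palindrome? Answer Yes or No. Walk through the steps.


Forward: 'jiko'
Reversed: 'okij'
They differ.

No


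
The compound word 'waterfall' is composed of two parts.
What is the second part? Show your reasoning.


Split 'waterfall' into 'water' + 'fall'. The second part is 'fall'.

fall


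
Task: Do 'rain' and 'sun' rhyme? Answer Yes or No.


Rime (stressed vowel + following sounds) of 'rain': -ain = /eɪn/
Rime of 'sun': -un = /ʌn/
/eɪn/ and /ʌn/ are different ending sounds, so the words do not rhyme.

No
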